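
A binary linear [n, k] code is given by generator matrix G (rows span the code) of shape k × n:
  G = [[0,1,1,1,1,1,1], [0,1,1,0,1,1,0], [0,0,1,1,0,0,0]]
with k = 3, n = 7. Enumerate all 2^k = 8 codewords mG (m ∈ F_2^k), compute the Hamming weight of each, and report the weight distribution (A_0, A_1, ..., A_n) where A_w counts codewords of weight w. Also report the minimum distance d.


Weight distribution: A_0 = 1, A_2 = 3, A_4 = 3, A_6 = 1. Minimum distance d = 2.

Enumerate all 2^3 = 8 messages m ∈ F_2^3.
For each, compute codeword c = mG in F_2^7, then tally its weight.
  m = 000 → c = 0000000, weight = 0.
  m = 100 → c = 0111111, weight = 6.
  m = 010 → c = 0110110, weight = 4.
  m = 110 → c = 0001001, weight = 2.
  m = 001 → c = 0011000, weight = 2.
  m = 101 → c = 0100111, weight = 4.
  m = 011 → c = 0101110, weight = 4.
  m = 111 → c = 0010001, weight = 2.
Tally weights:
  weight 0: 1 codewords.
  weight 2: 3 codewords.
  weight 4: 3 codewords.
  weight 6: 1 codewords.
Minimum distance d = smallest w > 0 with A_w > 0 = 2.
Sanity: Σ A_w = 8 = 2^3 = 8 ✓.


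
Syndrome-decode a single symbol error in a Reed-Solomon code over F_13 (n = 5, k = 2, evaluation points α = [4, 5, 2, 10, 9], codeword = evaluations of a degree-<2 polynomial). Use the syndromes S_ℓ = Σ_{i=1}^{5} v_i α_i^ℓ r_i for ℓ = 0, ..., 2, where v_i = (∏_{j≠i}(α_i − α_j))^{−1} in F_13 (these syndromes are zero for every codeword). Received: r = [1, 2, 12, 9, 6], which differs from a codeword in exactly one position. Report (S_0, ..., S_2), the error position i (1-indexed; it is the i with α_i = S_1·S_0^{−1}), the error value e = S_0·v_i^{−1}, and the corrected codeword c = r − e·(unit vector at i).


S = (9, 12, 3), error at position 4, error magnitude e = 2, c = [1, 2, 12, 7, 6].

Step 1: column multipliers v_i = (∏_{j≠i}(α_i − α_j))^{−1} mod 13.
  i = 1 (α = 4): (4−5)(4−2)(4−10)(4−9) = (−1)·2·(−6)·(−5) = −60 ≡ 5, so v_1 = 5^{−1} = 8 (mod 13).
  i = 2 (α = 5): (5−4)(5−2)(5−10)(5−9) = 1·3·(−5)·(−4) = 60 ≡ 8, so v_2 = 8^{−1} = 5 (mod 13).
  i = 3 (α = 2): (2−4)(2−5)(2−10)(2−9) = (−2)·(−3)·(−8)·(−7) = 336 ≡ 11, so v_3 = 11^{−1} = 6 (mod 13).
  i = 4 (α = 10): (10−4)(10−5)(10−2)(10−9) = 6·5·8·1 = 240 ≡ 6, so v_4 = 6^{−1} = 11 (mod 13).
  i = 5 (α = 9): (9−4)(9−5)(9−2)(9−10) = 5·4·7·(−1) = −140 ≡ 3, so v_5 = 3^{−1} = 9 (mod 13).
  v = [8, 5, 6, 11, 9].
Step 2: syndromes of r = [1, 2, 12, 9, 6] (all sums mod 13).
  S_0 = Σ v_i r_i = 8·1 + 5·2 + 6·12 + 11·9 + 9·6 = 243 ≡ 9.
  S_1 = Σ v_i α_i r_i = 8·4·1 + 5·5·2 + 6·2·12 + 11·10·9 + 9·9·6 = 1702 ≡ 12.
  α_i^2 mod 13 = [3, 12, 4, 9, 3].
  S_2 = Σ v_i α_i^2 r_i = 8·3·1 + 5·12·2 + 6·4·12 + 11·9·9 + 9·3·6 = 1485 ≡ 3.
  S = (9, 12, 3) ≠ 0, so r is not a codeword (an error is present).
Step 3: locate the error. For a single error e at position i, S_ℓ = v_i·e·α_i^ℓ, so α_err = S_1/S_0.
  S_0^{−1} = 9^{−1} = 3 (mod 13), so α_err = 12·3 = 36 ≡ 10 = α_4. Error position i = 4.
  Consistency check: S_2/S_1 = 3·12 = 36 ≡ 10 = α_err ✓ (single-error assumption holds).
Step 4: error magnitude e = S_0/v_4 = S_0·∏_{j≠4}(α_4 − α_j) = 9·6 = 54 ≡ 2 (mod 13).
Step 5: correct position 4: c_4 = r_4 − e = 9 − 2 ≡ 7 (mod 13). Hence c = [1, 2, 12, 7, 6].
  Check: interpolating c through the α_i gives m(x) = 10 + 1·x (degree < 2) with m(α_i) = c_i for every i, so c is indeed a codeword.


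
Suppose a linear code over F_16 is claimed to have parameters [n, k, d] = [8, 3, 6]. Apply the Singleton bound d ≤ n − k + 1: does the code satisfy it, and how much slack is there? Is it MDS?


Singleton RHS = n − k + 1 = 6, slack = 0, bound satisfied, MDS.

Singleton bound: d ≤ n − k + 1.
Here n = 8, k = 3, so n − k + 1 = 6.
Given d = 6, check d ≤ 6: YES.
Slack = (n − k + 1) − d = 0.
The code is MDS (slack = 0).
Description: the claimed parameters are [8, 3, 6]_16; such a code would be MDS (meets Singleton bound).


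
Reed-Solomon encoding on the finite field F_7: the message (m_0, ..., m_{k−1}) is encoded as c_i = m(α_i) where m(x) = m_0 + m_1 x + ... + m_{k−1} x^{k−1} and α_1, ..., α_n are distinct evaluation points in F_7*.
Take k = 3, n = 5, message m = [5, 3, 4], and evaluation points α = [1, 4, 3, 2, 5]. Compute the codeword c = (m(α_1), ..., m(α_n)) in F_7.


c = [5, 4, 1, 6, 1]

Message polynomial: m(x) = 5 + 3·x + 4·x^2 (mod 7).
For each evaluation point α_i, compute m(α_i) mod 7:
  α_1 = 1: Horner steps 4 → 0 → 5, so m(1) = 5.
  α_2 = 4: Horner steps 4 → 5 → 4, so m(4) = 4.
  α_3 = 3: Horner steps 4 → 1 → 1, so m(3) = 1.
  α_4 = 2: Horner steps 4 → 4 → 6, so m(2) = 6.
  α_5 = 5: Horner steps 4 → 2 → 1, so m(5) = 1.
Codeword c = [5, 4, 1, 6, 1] ∈ F_7^5.


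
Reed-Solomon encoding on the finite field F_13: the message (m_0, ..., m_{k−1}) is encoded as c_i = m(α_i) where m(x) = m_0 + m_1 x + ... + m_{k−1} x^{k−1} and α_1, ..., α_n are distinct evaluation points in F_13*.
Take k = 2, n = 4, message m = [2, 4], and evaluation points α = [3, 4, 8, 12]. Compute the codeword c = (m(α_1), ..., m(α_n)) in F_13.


c = [1, 5, 8, 11]

Message polynomial: m(x) = 2 + 4·x (mod 13).
For each evaluation point α_i, compute m(α_i) mod 13:
  α_1 = 3: Horner steps 4 → 1, so m(3) = 1.
  α_2 = 4: Horner steps 4 → 5, so m(4) = 5.
  α_3 = 8: Horner steps 4 → 8, so m(8) = 8.
  α_4 = 12: Horner steps 4 → 11, so m(12) = 11.
Codeword c = [1, 5, 8, 11] ∈ F_13^4.


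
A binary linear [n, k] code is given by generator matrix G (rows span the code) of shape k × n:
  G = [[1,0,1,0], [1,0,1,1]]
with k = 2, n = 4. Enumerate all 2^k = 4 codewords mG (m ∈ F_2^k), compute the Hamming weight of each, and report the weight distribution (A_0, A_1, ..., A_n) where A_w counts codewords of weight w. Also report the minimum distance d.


Weight distribution: A_0 = 1, A_1 = 1, A_2 = 1, A_3 = 1. Minimum distance d = 1.

Enumerate all 2^2 = 4 messages m ∈ F_2^2.
For each, compute codeword c = mG in F_2^4, then tally its weight.
  m = 00 → c = 0000, weight = 0.
  m = 10 → c = 1010, weight = 2.
  m = 01 → c = 1011, weight = 3.
  m = 11 → c = 0001, weight = 1.
Tally weights:
  weight 0: 1 codewords.
  weight 1: 1 codewords.
  weight 2: 1 codewords.
  weight 3: 1 codewords.
Minimum distance d = smallest w > 0 with A_w > 0 = 1.
Sanity: Σ A_w = 4 = 2^2 = 4 ✓.


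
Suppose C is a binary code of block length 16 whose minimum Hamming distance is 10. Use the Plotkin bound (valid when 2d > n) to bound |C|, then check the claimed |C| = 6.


Plotkin bound M ≤ 4; given |C| = 6 > bound (violated).

Check applicability: 2d = 20, n = 16.
2d − n = 4 > 0, so Plotkin applies.
Compute d/(2d−n) = 10/4 ≈ 2.5000.
⌊d/(2d−n)⌋ = 2.
Plotkin bound: M ≤ 2·2 = 4.
Given |C| = 6, check: VIOLATED.
This |C| is above the Plotkin bound, so no binary code with n = 16, d = 10 and 6 codewords exists.


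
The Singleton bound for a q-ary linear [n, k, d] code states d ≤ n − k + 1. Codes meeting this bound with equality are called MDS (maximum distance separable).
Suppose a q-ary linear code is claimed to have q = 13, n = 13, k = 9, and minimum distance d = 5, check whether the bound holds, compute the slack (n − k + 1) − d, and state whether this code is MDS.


Singleton RHS = n − k + 1 = 5, slack = 0, bound satisfied, MDS.

Singleton bound: d ≤ n − k + 1.
Here n = 13, k = 9, so n − k + 1 = 5.
Given d = 5, check d ≤ 5: YES.
Slack = (n − k + 1) − d = 0.
The code is MDS (slack = 0).
Description: the claimed parameters are [13, 9, 5]_13; such a code would be MDS (meets Singleton bound).


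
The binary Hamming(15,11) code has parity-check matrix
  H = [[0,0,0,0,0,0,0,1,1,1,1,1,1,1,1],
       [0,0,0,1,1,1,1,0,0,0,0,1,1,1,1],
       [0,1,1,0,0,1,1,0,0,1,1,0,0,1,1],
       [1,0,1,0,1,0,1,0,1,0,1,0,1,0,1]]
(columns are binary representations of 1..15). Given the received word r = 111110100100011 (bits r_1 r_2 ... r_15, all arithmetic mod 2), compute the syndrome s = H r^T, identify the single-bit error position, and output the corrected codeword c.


s = (1, 1, 0, 1)^T, error position = 13, corrected codeword c = 111110100100111

Compute s = H r^T mod 2 one row at a time:
  s_1 = 0 + 0 + 1 + 0 + 0 + 0 + 1 + 1 = 3 ≡ 1 (mod 2).
  s_2 = 1 + 1 + 0 + 1 + 0 + 0 + 1 + 1 = 5 ≡ 1 (mod 2).
  s_3 = 1 + 1 + 0 + 1 + 1 + 0 + 1 + 1 = 6 ≡ 0 (mod 2).
  s_4 = 1 + 1 + 1 + 1 + 0 + 0 + 0 + 1 = 5 ≡ 1 (mod 2).
s = (1, 1, 0, 1)^T — this equals column 13 of H (binary 1101), so error is at position 13.
Correct: flip bit 13 of r = 111110100100011 to get c = 111110100100111.


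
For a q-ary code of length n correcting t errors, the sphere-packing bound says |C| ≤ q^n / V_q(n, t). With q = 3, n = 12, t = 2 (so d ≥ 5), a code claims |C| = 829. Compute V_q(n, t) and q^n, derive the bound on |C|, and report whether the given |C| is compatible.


V_q(n, t) = 289, q^n = 531441, Hamming bound = 1838, |C| = 829 ≤ bound (satisfied).

Step 1: Compute V_q(n, t) = Σ_{j=0}^2 C(n, j) (q−1)^j.
  j = 0: C(12,0)·(2)^0 = 1·1 = 1.
  j = 1: C(12,1)·(2)^1 = 12·2 = 24.
  j = 2: C(12,2)·(2)^2 = 66·4 = 264.
  V_q(n, t) = 1 + 24 + 264 = 289.
Step 2: q^n = 3^12 = 531441.
Step 3: Hamming bound ⌊q^n / V_q(n,t)⌋ = ⌊531441/289⌋ = 1838.
Step 4: Compare |C| = 829 to 1838: satisfied.
The claimed |C| lies below the Hamming bound.


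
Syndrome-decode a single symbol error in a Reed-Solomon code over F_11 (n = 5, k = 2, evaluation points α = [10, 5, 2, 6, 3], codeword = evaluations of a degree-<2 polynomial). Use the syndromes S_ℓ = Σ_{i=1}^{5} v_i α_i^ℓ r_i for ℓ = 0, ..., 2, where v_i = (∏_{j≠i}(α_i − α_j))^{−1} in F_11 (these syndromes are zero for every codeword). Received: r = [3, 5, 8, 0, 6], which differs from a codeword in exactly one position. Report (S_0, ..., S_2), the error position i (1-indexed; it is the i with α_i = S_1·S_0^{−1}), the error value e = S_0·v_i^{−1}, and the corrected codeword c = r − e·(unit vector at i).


S = (10, 6, 8), error at position 2, error magnitude e = 3, c = [3, 2, 8, 0, 6].

Step 1: column multipliers v_i = (∏_{j≠i}(α_i − α_j))^{−1} mod 11.
  i = 1 (α = 10): (10−5)(10−2)(10−6)(10−3) = 5·8·4·7 = 1120 ≡ 9, so v_1 = 9^{−1} = 5 (mod 11).
  i = 2 (α = 5): (5−10)(5−2)(5−6)(5−3) = (−5)·3·(−1)·2 = 30 ≡ 8, so v_2 = 8^{−1} = 7 (mod 11).
  i = 3 (α = 2): (2−10)(2−5)(2−6)(2−3) = (−8)·(−3)·(−4)·(−1) = 96 ≡ 8, so v_3 = 8^{−1} = 7 (mod 11).
  i = 4 (α = 6): (6−10)(6−5)(6−2)(6−3) = (−4)·1·4·3 = −48 ≡ 7, so v_4 = 7^{−1} = 8 (mod 11).
  i = 5 (α = 3): (3−10)(3−5)(3−2)(3−6) = (−7)·(−2)·1·(−3) = −42 ≡ 2, so v_5 = 2^{−1} = 6 (mod 11).
  v = [5, 7, 7, 8, 6].
Step 2: syndromes of r = [3, 5, 8, 0, 6] (all sums mod 11).
  S_0 = Σ v_i r_i = 5·3 + 7·5 + 7·8 + 8·0 + 6·6 = 142 ≡ 10.
  S_1 = Σ v_i α_i r_i = 5·10·3 + 7·5·5 + 7·2·8 + 8·6·0 + 6·3·6 = 545 ≡ 6.
  α_i^2 mod 11 = [1, 3, 4, 3, 9].
  S_2 = Σ v_i α_i^2 r_i = 5·1·3 + 7·3·5 + 7·4·8 + 8·3·0 + 6·9·6 = 668 ≡ 8.
  S = (10, 6, 8) ≠ 0, so r is not a codeword (an error is present).
Step 3: locate the error. For a single error e at position i, S_ℓ = v_i·e·α_i^ℓ, so α_err = S_1/S_0.
  S_0^{−1} = 10^{−1} = 10 (mod 11), so α_err = 6·10 = 60 ≡ 5 = α_2. Error position i = 2.
  Consistency check: S_2/S_1 = 8·2 = 16 ≡ 5 = α_err ✓ (single-error assumption holds).
Step 4: error magnitude e = S_0/v_2 = S_0·∏_{j≠2}(α_2 − α_j) = 10·8 = 80 ≡ 3 (mod 11).
Step 5: correct position 2: c_2 = r_2 − e = 5 − 3 ≡ 2 (mod 11). Hence c = [3, 2, 8, 0, 6].
  Check: interpolating c through the α_i gives m(x) = 1 + 9·x (degree < 2) with m(α_i) = c_i for every i, so c is indeed a codeword.


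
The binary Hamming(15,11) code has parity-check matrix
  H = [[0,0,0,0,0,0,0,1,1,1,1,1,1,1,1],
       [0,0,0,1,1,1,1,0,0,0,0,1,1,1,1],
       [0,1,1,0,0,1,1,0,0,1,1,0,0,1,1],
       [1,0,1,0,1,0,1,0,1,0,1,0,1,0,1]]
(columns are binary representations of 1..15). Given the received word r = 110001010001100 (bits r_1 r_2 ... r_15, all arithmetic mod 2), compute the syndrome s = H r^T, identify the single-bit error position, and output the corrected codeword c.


s = (1, 1, 0, 0)^T, error position = 12, corrected codeword c = 110001010000100

Compute s = H r^T mod 2 one row at a time:
  s_1 = 1 + 0 + 0 + 0 + 1 + 1 + 0 + 0 = 3 ≡ 1 (mod 2).
  s_2 = 0 + 0 + 1 + 0 + 1 + 1 + 0 + 0 = 3 ≡ 1 (mod 2).
  s_3 = 1 + 0 + 1 + 0 + 0 + 0 + 0 + 0 = 2 ≡ 0 (mod 2).
  s_4 = 1 + 0 + 0 + 0 + 0 + 0 + 1 + 0 = 2 ≡ 0 (mod 2).
s = (1, 1, 0, 0)^T — this equals column 12 of H (binary 1100), so error is at position 12.
Correct: flip bit 12 of r = 110001010001100 to get c = 110001010000100.


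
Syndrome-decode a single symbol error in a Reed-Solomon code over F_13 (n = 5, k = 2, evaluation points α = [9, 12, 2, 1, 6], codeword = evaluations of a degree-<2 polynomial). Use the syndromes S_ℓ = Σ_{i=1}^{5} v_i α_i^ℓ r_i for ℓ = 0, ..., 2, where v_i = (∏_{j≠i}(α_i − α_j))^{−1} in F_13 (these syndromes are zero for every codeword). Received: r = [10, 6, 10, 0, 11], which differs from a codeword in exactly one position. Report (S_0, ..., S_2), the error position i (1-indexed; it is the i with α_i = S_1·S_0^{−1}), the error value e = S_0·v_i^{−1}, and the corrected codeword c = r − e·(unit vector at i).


S = (7, 11, 8), error at position 1, error magnitude e = 8, c = [2, 6, 10, 0, 11].

Step 1: column multipliers v_i = (∏_{j≠i}(α_i − α_j))^{−1} mod 13.
  i = 1 (α = 9): (9−12)(9−2)(9−1)(9−6) = (−3)·7·8·3 = −504 ≡ 3, so v_1 = 3^{−1} = 9 (mod 13).
  i = 2 (α = 12): (12−9)(12−2)(12−1)(12−6) = 3·10·11·6 = 1980 ≡ 4, so v_2 = 4^{−1} = 10 (mod 13).
  i = 3 (α = 2): (2−9)(2−12)(2−1)(2−6) = (−7)·(−10)·1·(−4) = −280 ≡ 6, so v_3 = 6^{−1} = 11 (mod 13).
  i = 4 (α = 1): (1−9)(1−12)(1−2)(1−6) = (−8)·(−11)·(−1)·(−5) = 440 ≡ 11, so v_4 = 11^{−1} = 6 (mod 13).
  i = 5 (α = 6): (6−9)(6−12)(6−2)(6−1) = (−3)·(−6)·4·5 = 360 ≡ 9, so v_5 = 9^{−1} = 3 (mod 13).
  v = [9, 10, 11, 6, 3].
Step 2: syndromes of r = [10, 6, 10, 0, 11] (all sums mod 13).
  S_0 = Σ v_i r_i = 9·10 + 10·6 + 11·10 + 6·0 + 3·11 = 293 ≡ 7.
  S_1 = Σ v_i α_i r_i = 9·9·10 + 10·12·6 + 11·2·10 + 6·1·0 + 3·6·11 = 1948 ≡ 11.
  α_i^2 mod 13 = [3, 1, 4, 1, 10].
  S_2 = Σ v_i α_i^2 r_i = 9·3·10 + 10·1·6 + 11·4·10 + 6·1·0 + 3·10·11 = 1100 ≡ 8.
  S = (7, 11, 8) ≠ 0, so r is not a codeword (an error is present).
Step 3: locate the error. For a single error e at position i, S_ℓ = v_i·e·α_i^ℓ, so α_err = S_1/S_0.
  S_0^{−1} = 7^{−1} = 2 (mod 13), so α_err = 11·2 = 22 ≡ 9 = α_1. Error position i = 1.
  Consistency check: S_2/S_1 = 8·6 = 48 ≡ 9 = α_err ✓ (single-error assumption holds).
Step 4: error magnitude e = S_0/v_1 = S_0·∏_{j≠1}(α_1 − α_j) = 7·3 = 21 ≡ 8 (mod 13).
Step 5: correct position 1: c_1 = r_1 − e = 10 − 8 ≡ 2 (mod 13). Hence c = [2, 6, 10, 0, 11].
  Check: interpolating c through the α_i gives m(x) = 3 + 10·x (degree < 2) with m(α_i) = c_i for every i, so c is indeed a codeword.


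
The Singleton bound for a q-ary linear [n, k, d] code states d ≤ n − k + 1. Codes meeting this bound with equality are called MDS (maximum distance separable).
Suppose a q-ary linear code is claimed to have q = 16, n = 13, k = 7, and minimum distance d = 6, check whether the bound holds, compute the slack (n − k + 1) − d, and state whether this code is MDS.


Singleton RHS = n − k + 1 = 7, slack = 1, bound satisfied, not MDS.

Singleton bound: d ≤ n − k + 1.
Here n = 13, k = 7, so n − k + 1 = 7.
Given d = 6, check d ≤ 7: YES.
Slack = (n − k + 1) − d = 1.
The code is NOT MDS (slack = 1 > 0).
Description: the claimed parameters are [13, 7, 6]_16; such a code would be non-MDS.


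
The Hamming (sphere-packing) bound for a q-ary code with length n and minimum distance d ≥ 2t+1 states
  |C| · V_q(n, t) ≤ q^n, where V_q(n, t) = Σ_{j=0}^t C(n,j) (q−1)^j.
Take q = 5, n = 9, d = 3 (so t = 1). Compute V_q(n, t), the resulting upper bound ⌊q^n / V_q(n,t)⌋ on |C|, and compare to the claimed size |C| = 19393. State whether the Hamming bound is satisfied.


V_q(n, t) = 37, q^n = 1953125, Hamming bound = 52787, |C| = 19393 ≤ bound (satisfied).

Step 1: Compute V_q(n, t) = Σ_{j=0}^1 C(n, j) (q−1)^j.
  j = 0: C(9,0)·(4)^0 = 1·1 = 1.
  j = 1: C(9,1)·(4)^1 = 9·4 = 36.
  V_q(n, t) = 1 + 36 = 37.
Step 2: q^n = 5^9 = 1953125.
Step 3: Hamming bound ⌊q^n / V_q(n,t)⌋ = ⌊1953125/37⌋ = 52787.
Step 4: Compare |C| = 19393 to 52787: satisfied.
The claimed |C| lies below the Hamming bound.


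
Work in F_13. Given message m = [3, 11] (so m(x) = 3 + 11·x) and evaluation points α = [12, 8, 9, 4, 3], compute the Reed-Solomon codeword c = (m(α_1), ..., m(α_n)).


c = [5, 0, 11, 8, 10]

Message polynomial: m(x) = 3 + 11·x (mod 13).
For each evaluation point α_i, compute m(α_i) mod 13:
  α_1 = 12: Horner steps 11 → 5, so m(12) = 5.
  α_2 = 8: Horner steps 11 → 0, so m(8) = 0.
  α_3 = 9: Horner steps 11 → 11, so m(9) = 11.
  α_4 = 4: Horner steps 11 → 8, so m(4) = 8.
  α_5 = 3: Horner steps 11 → 10, so m(3) = 10.
Codeword c = [5, 0, 11, 8, 10] ∈ F_13^5.


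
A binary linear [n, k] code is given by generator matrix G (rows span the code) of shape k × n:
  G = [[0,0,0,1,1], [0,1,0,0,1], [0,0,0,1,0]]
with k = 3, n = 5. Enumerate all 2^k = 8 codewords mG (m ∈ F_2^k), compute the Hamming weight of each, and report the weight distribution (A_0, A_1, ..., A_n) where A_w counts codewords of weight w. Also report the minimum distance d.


Weight distribution: A_0 = 1, A_1 = 3, A_2 = 3, A_3 = 1. Minimum distance d = 1.

Enumerate all 2^3 = 8 messages m ∈ F_2^3.
For each, compute codeword c = mG in F_2^5, then tally its weight.
  m = 000 → c = 00000, weight = 0.
  m = 100 → c = 00011, weight = 2.
  m = 010 → c = 01001, weight = 2.
  m = 110 → c = 01010, weight = 2.
  m = 001 → c = 00010, weight = 1.
  m = 101 → c = 00001, weight = 1.
  m = 011 → c = 01011, weight = 3.
  m = 111 → c = 01000, weight = 1.
Tally weights:
  weight 0: 1 codewords.
  weight 1: 3 codewords.
  weight 2: 3 codewords.
  weight 3: 1 codewords.
Minimum distance d = smallest w > 0 with A_w > 0 = 1.
Sanity: Σ A_w = 8 = 2^3 = 8 ✓.


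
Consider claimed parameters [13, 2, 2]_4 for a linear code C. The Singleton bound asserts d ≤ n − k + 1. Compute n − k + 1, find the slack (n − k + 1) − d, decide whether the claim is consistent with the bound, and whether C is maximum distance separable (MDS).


Singleton RHS = n − k + 1 = 12, slack = 10, bound satisfied, not MDS.

Singleton bound: d ≤ n − k + 1.
Here n = 13, k = 2, so n − k + 1 = 12.
Given d = 2, check d ≤ 12: YES.
Slack = (n − k + 1) − d = 10.
The code is NOT MDS (slack = 10 > 0).
Description: the claimed parameters are [13, 2, 2]_4; such a code would be non-MDS.


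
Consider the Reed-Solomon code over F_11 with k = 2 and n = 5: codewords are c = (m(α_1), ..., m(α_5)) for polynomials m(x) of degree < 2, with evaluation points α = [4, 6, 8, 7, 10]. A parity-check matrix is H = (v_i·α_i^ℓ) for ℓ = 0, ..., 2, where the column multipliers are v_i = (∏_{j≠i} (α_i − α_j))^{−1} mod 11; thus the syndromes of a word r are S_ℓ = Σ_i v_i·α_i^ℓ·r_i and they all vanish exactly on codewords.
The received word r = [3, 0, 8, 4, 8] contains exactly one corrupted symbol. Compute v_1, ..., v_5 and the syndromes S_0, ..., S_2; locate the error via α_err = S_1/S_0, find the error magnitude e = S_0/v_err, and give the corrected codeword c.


S = (3, 8, 3), error at position 5, error magnitude e = 3, c = [3, 0, 8, 4, 5].

Step 1: column multipliers v_i = (∏_{j≠i}(α_i − α_j))^{−1} mod 11.
  i = 1 (α = 4): (4−6)(4−8)(4−7)(4−10) = (−2)·(−4)·(−3)·(−6) = 144 ≡ 1, so v_1 = 1^{−1} = 1 (mod 11).
  i = 2 (α = 6): (6−4)(6−8)(6−7)(6−10) = 2·(−2)·(−1)·(−4) = −16 ≡ 6, so v_2 = 6^{−1} = 2 (mod 11).
  i = 3 (α = 8): (8−4)(8−6)(8−7)(8−10) = 4·2·1·(−2) = −16 ≡ 6, so v_3 = 6^{−1} = 2 (mod 11).
  i = 4 (α = 7): (7−4)(7−6)(7−8)(7−10) = 3·1·(−1)·(−3) = 9 ≡ 9, so v_4 = 9^{−1} = 5 (mod 11).
  i = 5 (α = 10): (10−4)(10−6)(10−8)(10−7) = 6·4·2·3 = 144 ≡ 1, so v_5 = 1^{−1} = 1 (mod 11).
  v = [1, 2, 2, 5, 1].
Step 2: syndromes of r = [3, 0, 8, 4, 8] (all sums mod 11).
  S_0 = Σ v_i r_i = 1·3 + 2·0 + 2·8 + 5·4 + 1·8 = 47 ≡ 3.
  S_1 = Σ v_i α_i r_i = 1·4·3 + 2·6·0 + 2·8·8 + 5·7·4 + 1·10·8 = 360 ≡ 8.
  α_i^2 mod 11 = [5, 3, 9, 5, 1].
  S_2 = Σ v_i α_i^2 r_i = 1·5·3 + 2·3·0 + 2·9·8 + 5·5·4 + 1·1·8 = 267 ≡ 3.
  S = (3, 8, 3) ≠ 0, so r is not a codeword (an error is present).
Step 3: locate the error. For a single error e at position i, S_ℓ = v_i·e·α_i^ℓ, so α_err = S_1/S_0.
  S_0^{−1} = 3^{−1} = 4 (mod 11), so α_err = 8·4 = 32 ≡ 10 = α_5. Error position i = 5.
  Consistency check: S_2/S_1 = 3·7 = 21 ≡ 10 = α_err ✓ (single-error assumption holds).
Step 4: error magnitude e = S_0/v_5 = S_0·∏_{j≠5}(α_5 − α_j) = 3·1 = 3 ≡ 3 (mod 11).
Step 5: correct position 5: c_5 = r_5 − e = 8 − 3 ≡ 5 (mod 11). Hence c = [3, 0, 8, 4, 5].
  Check: interpolating c through the α_i gives m(x) = 9 + 4·x (degree < 2) with m(α_i) = c_i for every i, so c is indeed a codeword.


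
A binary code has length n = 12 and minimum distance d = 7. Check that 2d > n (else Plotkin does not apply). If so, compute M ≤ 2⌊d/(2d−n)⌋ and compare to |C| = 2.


Plotkin bound M ≤ 6; given |C| = 2 ≤ bound (satisfied).

Check applicability: 2d = 14, n = 12.
2d − n = 2 > 0, so Plotkin applies.
Compute d/(2d−n) = 7/2 ≈ 3.5000.
⌊d/(2d−n)⌋ = 3.
Plotkin bound: M ≤ 2·3 = 6.
Given |C| = 2, check: satisfied.
This |C| is below the Plotkin bound.


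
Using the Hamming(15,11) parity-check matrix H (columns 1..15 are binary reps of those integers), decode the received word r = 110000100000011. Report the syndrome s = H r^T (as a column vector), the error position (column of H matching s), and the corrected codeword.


s = (0, 1, 0, 1)^T, error position = 5, corrected codeword c = 110010100000011

Compute s = H r^T mod 2 one row at a time:
  s_1 = 0 + 0 + 0 + 0 + 0 + 0 + 1 + 1 = 2 ≡ 0 (mod 2).
  s_2 = 0 + 0 + 0 + 1 + 0 + 0 + 1 + 1 = 3 ≡ 1 (mod 2).
  s_3 = 1 + 0 + 0 + 1 + 0 + 0 + 1 + 1 = 4 ≡ 0 (mod 2).
  s_4 = 1 + 0 + 0 + 1 + 0 + 0 + 0 + 1 = 3 ≡ 1 (mod 2).
s = (0, 1, 0, 1)^T — this equals column 5 of H (binary 0101), so error is at position 5.
Correct: flip bit 5 of r = 110000100000011 to get c = 110010100000011.


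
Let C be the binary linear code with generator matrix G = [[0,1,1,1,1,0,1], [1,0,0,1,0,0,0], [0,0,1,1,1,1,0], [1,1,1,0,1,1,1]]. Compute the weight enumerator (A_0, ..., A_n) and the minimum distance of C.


Weight distribution: A_0 = 1, A_1 = 1, A_2 = 2, A_3 = 4, A_4 = 3, A_5 = 3, A_6 = 2. Minimum distance d = 1.

Enumerate all 2^4 = 16 messages m ∈ F_2^4.
For each, compute codeword c = mG in F_2^7, then tally its weight.
  m = 0000 → c = 0000000, weight = 0.
  m = 1000 → c = 0111101, weight = 5.
  m = 0100 → c = 1001000, weight = 2.
  m = 1100 → c = 1110101, weight = 5.
  m = 0010 → c = 0011110, weight = 4.
  m = 1010 → c = 0100011, weight = 3.
  m = 0110 → c = 1010110, weight = 4.
  m = 1110 → c = 1101011, weight = 5.
  m = 0001 → c = 1110111, weight = 6.
  m = 1001 → c = 1001010, weight = 3.
  m = 0101 → c = 0111111, weight = 6.
  m = 1101 → c = 0000010, weight = 1.
  m = 0011 → c = 1101001, weight = 4.
  m = 1011 → c = 1010100, weight = 3.
  m = 0111 → c = 0100001, weight = 2.
  m = 1111 → c = 0011100, weight = 3.
Tally weights:
  weight 0: 1 codewords.
  weight 1: 1 codewords.
  weight 2: 2 codewords.
  weight 3: 4 codewords.
  weight 4: 3 codewords.
  weight 5: 3 codewords.
  weight 6: 2 codewords.
Minimum distance d = smallest w > 0 with A_w > 0 = 1.
Sanity: Σ A_w = 16 = 2^4 = 16 ✓.


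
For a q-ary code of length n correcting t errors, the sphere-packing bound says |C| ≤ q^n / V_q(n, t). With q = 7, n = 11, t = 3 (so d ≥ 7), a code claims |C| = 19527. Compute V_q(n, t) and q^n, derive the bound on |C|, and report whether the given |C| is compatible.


V_q(n, t) = 37687, q^n = 1977326743, Hamming bound = 52467, |C| = 19527 ≤ bound (satisfied).

Step 1: Compute V_q(n, t) = Σ_{j=0}^3 C(n, j) (q−1)^j.
  j = 0: C(11,0)·(6)^0 = 1·1 = 1.
  j = 1: C(11,1)·(6)^1 = 11·6 = 66.
  j = 2: C(11,2)·(6)^2 = 55·36 = 1980.
  j = 3: C(11,3)·(6)^3 = 165·216 = 35640.
  V_q(n, t) = 1 + 66 + 1980 + 35640 = 37687.
Step 2: q^n = 7^11 = 1977326743.
Step 3: Hamming bound ⌊q^n / V_q(n,t)⌋ = ⌊1977326743/37687⌋ = 52467.
Step 4: Compare |C| = 19527 to 52467: satisfied.
The claimed |C| lies below the Hamming bound.


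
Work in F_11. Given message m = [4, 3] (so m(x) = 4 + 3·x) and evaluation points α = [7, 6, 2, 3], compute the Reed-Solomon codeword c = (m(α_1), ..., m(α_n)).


c = [3, 0, 10, 2]

Message polynomial: m(x) = 4 + 3·x (mod 11).
For each evaluation point α_i, compute m(α_i) mod 11:
  α_1 = 7: Horner steps 3 → 3, so m(7) = 3.
  α_2 = 6: Horner steps 3 → 0, so m(6) = 0.
  α_3 = 2: Horner steps 3 → 10, so m(2) = 10.
  α_4 = 3: Horner steps 3 → 2, so m(3) = 2.
Codeword c = [3, 0, 10, 2] ∈ F_11^4.


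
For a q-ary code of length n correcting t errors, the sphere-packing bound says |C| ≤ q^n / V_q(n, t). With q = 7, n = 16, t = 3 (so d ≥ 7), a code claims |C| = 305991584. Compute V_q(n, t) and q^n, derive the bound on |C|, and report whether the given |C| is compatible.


V_q(n, t) = 125377, q^n = 33232930569601, Hamming bound = 265064011, |C| = 305991584 > bound (violated).

Step 1: Compute V_q(n, t) = Σ_{j=0}^3 C(n, j) (q−1)^j.
  j = 0: C(16,0)·(6)^0 = 1·1 = 1.
  j = 1: C(16,1)·(6)^1 = 16·6 = 96.
  j = 2: C(16,2)·(6)^2 = 120·36 = 4320.
  j = 3: C(16,3)·(6)^3 = 560·216 = 120960.
  V_q(n, t) = 1 + 96 + 4320 + 120960 = 125377.
Step 2: q^n = 7^16 = 33232930569601.
Step 3: Hamming bound ⌊q^n / V_q(n,t)⌋ = ⌊33232930569601/125377⌋ = 265064011.
Step 4: Compare |C| = 305991584 to 265064011: violated.
The claimed |C| lies above the Hamming bound, so no 7-ary code of length 16 with d ≥ 7 can have 305991584 codewords.


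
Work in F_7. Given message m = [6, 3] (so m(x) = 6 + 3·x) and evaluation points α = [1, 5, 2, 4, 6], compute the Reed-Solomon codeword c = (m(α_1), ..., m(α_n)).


c = [2, 0, 5, 4, 3]

Message polynomial: m(x) = 6 + 3·x (mod 7).
For each evaluation point α_i, compute m(α_i) mod 7:
  α_1 = 1: Horner steps 3 → 2, so m(1) = 2.
  α_2 = 5: Horner steps 3 → 0, so m(5) = 0.
  α_3 = 2: Horner steps 3 → 5, so m(2) = 5.
  α_4 = 4: Horner steps 3 → 4, so m(4) = 4.
  α_5 = 6: Horner steps 3 → 3, so m(6) = 3.
Codeword c = [2, 0, 5, 4, 3] ∈ F_7^5.


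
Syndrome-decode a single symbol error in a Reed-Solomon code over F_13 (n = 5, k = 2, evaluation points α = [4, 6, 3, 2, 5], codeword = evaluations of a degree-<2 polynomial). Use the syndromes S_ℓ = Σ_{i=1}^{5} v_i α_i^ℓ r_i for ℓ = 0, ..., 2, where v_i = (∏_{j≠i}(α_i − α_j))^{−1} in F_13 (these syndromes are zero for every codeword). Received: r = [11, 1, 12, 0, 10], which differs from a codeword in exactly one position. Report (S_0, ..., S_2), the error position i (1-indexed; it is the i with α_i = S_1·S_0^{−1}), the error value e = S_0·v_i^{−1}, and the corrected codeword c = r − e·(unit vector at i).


S = (4, 11, 1), error at position 2, error magnitude e = 5, c = [11, 9, 12, 0, 10].

Step 1: column multipliers v_i = (∏_{j≠i}(α_i − α_j))^{−1} mod 13.
  i = 1 (α = 4): (4−6)(4−3)(4−2)(4−5) = (−2)·1·2·(−1) = 4 ≡ 4, so v_1 = 4^{−1} = 10 (mod 13).
  i = 2 (α = 6): (6−4)(6−3)(6−2)(6−5) = 2·3·4·1 = 24 ≡ 11, so v_2 = 11^{−1} = 6 (mod 13).
  i = 3 (α = 3): (3−4)(3−6)(3−2)(3−5) = (−1)·(−3)·1·(−2) = −6 ≡ 7, so v_3 = 7^{−1} = 2 (mod 13).
  i = 4 (α = 2): (2−4)(2−6)(2−3)(2−5) = (−2)·(−4)·(−1)·(−3) = 24 ≡ 11, so v_4 = 11^{−1} = 6 (mod 13).
  i = 5 (α = 5): (5−4)(5−6)(5−3)(5−2) = 1·(−1)·2·3 = −6 ≡ 7, so v_5 = 7^{−1} = 2 (mod 13).
  v = [10, 6, 2, 6, 2].
Step 2: syndromes of r = [11, 1, 12, 0, 10] (all sums mod 13).
  S_0 = Σ v_i r_i = 10·11 + 6·1 + 2·12 + 6·0 + 2·10 = 160 ≡ 4.
  S_1 = Σ v_i α_i r_i = 10·4·11 + 6·6·1 + 2·3·12 + 6·2·0 + 2·5·10 = 648 ≡ 11.
  α_i^2 mod 13 = [3, 10, 9, 4, 12].
  S_2 = Σ v_i α_i^2 r_i = 10·3·11 + 6·10·1 + 2·9·12 + 6·4·0 + 2·12·10 = 846 ≡ 1.
  S = (4, 11, 1) ≠ 0, so r is not a codeword (an error is present).
Step 3: locate the error. For a single error e at position i, S_ℓ = v_i·e·α_i^ℓ, so α_err = S_1/S_0.
  S_0^{−1} = 4^{−1} = 10 (mod 13), so α_err = 11·10 = 110 ≡ 6 = α_2. Error position i = 2.
  Consistency check: S_2/S_1 = 1·6 = 6 ≡ 6 = α_err ✓ (single-error assumption holds).
Step 4: error magnitude e = S_0/v_2 = S_0·∏_{j≠2}(α_2 − α_j) = 4·11 = 44 ≡ 5 (mod 13).
Step 5: correct position 2: c_2 = r_2 − e = 1 − 5 ≡ 9 (mod 13). Hence c = [11, 9, 12, 0, 10].
  Check: interpolating c through the α_i gives m(x) = 2 + 12·x (degree < 2) with m(α_i) = c_i for every i, so c is indeed a codeword.


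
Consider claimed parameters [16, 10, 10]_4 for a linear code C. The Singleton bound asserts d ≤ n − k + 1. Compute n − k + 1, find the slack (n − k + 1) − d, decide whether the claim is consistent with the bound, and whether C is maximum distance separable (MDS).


Singleton RHS = n − k + 1 = 7, slack = -3, bound violated (no such code; not MDS).

Singleton bound: d ≤ n − k + 1.
Here n = 16, k = 10, so n − k + 1 = 7.
Given d = 10, check d ≤ 7: NO.
Slack = (n − k + 1) − d = -3.
The slack is negative: d = 10 exceeds n − k + 1 = 7 by 3, so the Singleton bound is violated and no linear [16, 10, 10]_4 code can exist. In particular it is not MDS (MDS requires d = n − k + 1 exactly).
Description: the claimed parameters are [16, 10, 10]_4; such a code would be impossible (violates the Singleton bound).


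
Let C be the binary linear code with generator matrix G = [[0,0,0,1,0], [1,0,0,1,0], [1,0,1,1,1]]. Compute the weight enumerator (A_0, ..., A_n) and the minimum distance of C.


Weight distribution: A_0 = 1, A_1 = 2, A_2 = 2, A_3 = 2, A_4 = 1. Minimum distance d = 1.

Enumerate all 2^3 = 8 messages m ∈ F_2^3.
For each, compute codeword c = mG in F_2^5, then tally its weight.
  m = 000 → c = 00000, weight = 0.
  m = 100 → c = 00010, weight = 1.
  m = 010 → c = 10010, weight = 2.
  m = 110 → c = 10000, weight = 1.
  m = 001 → c = 10111, weight = 4.
  m = 101 → c = 10101, weight = 3.
  m = 011 → c = 00101, weight = 2.
  m = 111 → c = 00111, weight = 3.
Tally weights:
  weight 0: 1 codewords.
  weight 1: 2 codewords.
  weight 2: 2 codewords.
  weight 3: 2 codewords.
  weight 4: 1 codewords.
Minimum distance d = smallest w > 0 with A_w > 0 = 1.
Sanity: Σ A_w = 8 = 2^3 = 8 ✓.


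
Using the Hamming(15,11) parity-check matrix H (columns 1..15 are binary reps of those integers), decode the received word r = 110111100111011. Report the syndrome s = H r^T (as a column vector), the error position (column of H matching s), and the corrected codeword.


s = (1, 1, 1, 1)^T, error position = 15, corrected codeword c = 110111100111010

Compute s = H r^T mod 2 one row at a time:
  s_1 = 0 + 0 + 1 + 1 + 1 + 0 + 1 + 1 = 5 ≡ 1 (mod 2).
  s_2 = 1 + 1 + 1 + 1 + 1 + 0 + 1 + 1 = 7 ≡ 1 (mod 2).
  s_3 = 1 + 0 + 1 + 1 + 1 + 1 + 1 + 1 = 7 ≡ 1 (mod 2).
  s_4 = 1 + 0 + 1 + 1 + 0 + 1 + 0 + 1 = 5 ≡ 1 (mod 2).
s = (1, 1, 1, 1)^T — this equals column 15 of H (binary 1111), so error is at position 15.
Correct: flip bit 15 of r = 110111100111011 to get c = 110111100111010.


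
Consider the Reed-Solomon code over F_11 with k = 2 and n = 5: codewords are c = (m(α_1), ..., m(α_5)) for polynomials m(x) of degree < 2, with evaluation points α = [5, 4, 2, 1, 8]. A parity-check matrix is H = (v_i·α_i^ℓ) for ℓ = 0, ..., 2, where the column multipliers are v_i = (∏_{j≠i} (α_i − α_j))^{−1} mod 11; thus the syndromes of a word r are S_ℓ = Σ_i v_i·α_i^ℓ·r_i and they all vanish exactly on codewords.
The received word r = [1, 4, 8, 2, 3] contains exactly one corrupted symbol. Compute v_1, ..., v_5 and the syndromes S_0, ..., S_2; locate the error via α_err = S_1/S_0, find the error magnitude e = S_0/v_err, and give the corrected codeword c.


S = (8, 5, 10), error at position 3, error magnitude e = 9, c = [1, 4, 10, 2, 3].

Step 1: column multipliers v_i = (∏_{j≠i}(α_i − α_j))^{−1} mod 11.
  i = 1 (α = 5): (5−4)(5−2)(5−1)(5−8) = 1·3·4·(−3) = −36 ≡ 8, so v_1 = 8^{−1} = 7 (mod 11).
  i = 2 (α = 4): (4−5)(4−2)(4−1)(4−8) = (−1)·2·3·(−4) = 24 ≡ 2, so v_2 = 2^{−1} = 6 (mod 11).
  i = 3 (α = 2): (2−5)(2−4)(2−1)(2−8) = (−3)·(−2)·1·(−6) = −36 ≡ 8, so v_3 = 8^{−1} = 7 (mod 11).
  i = 4 (α = 1): (1−5)(1−4)(1−2)(1−8) = (−4)·(−3)·(−1)·(−7) = 84 ≡ 7, so v_4 = 7^{−1} = 8 (mod 11).
  i = 5 (α = 8): (8−5)(8−4)(8−2)(8−1) = 3·4·6·7 = 504 ≡ 9, so v_5 = 9^{−1} = 5 (mod 11).
  v = [7, 6, 7, 8, 5].
Step 2: syndromes of r = [1, 4, 8, 2, 3] (all sums mod 11).
  S_0 = Σ v_i r_i = 7·1 + 6·4 + 7·8 + 8·2 + 5·3 = 118 ≡ 8.
  S_1 = Σ v_i α_i r_i = 7·5·1 + 6·4·4 + 7·2·8 + 8·1·2 + 5·8·3 = 379 ≡ 5.
  α_i^2 mod 11 = [3, 5, 4, 1, 9].
  S_2 = Σ v_i α_i^2 r_i = 7·3·1 + 6·5·4 + 7·4·8 + 8·1·2 + 5·9·3 = 516 ≡ 10.
  S = (8, 5, 10) ≠ 0, so r is not a codeword (an error is present).
Step 3: locate the error. For a single error e at position i, S_ℓ = v_i·e·α_i^ℓ, so α_err = S_1/S_0.
  S_0^{−1} = 8^{−1} = 7 (mod 11), so α_err = 5·7 = 35 ≡ 2 = α_3. Error position i = 3.
  Consistency check: S_2/S_1 = 10·9 = 90 ≡ 2 = α_err ✓ (single-error assumption holds).
Step 4: error magnitude e = S_0/v_3 = S_0·∏_{j≠3}(α_3 − α_j) = 8·8 = 64 ≡ 9 (mod 11).
Step 5: correct position 3: c_3 = r_3 − e = 8 − 9 ≡ 10 (mod 11). Hence c = [1, 4, 10, 2, 3].
  Check: interpolating c through the α_i gives m(x) = 5 + 8·x (degree < 2) with m(α_i) = c_i for every i, so c is indeed a codeword.


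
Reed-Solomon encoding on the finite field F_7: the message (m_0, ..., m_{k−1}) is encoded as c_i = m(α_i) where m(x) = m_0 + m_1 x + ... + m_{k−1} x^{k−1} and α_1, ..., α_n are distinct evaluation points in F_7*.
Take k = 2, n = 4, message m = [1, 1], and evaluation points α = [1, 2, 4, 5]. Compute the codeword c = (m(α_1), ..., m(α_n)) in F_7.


c = [2, 3, 5, 6]

Message polynomial: m(x) = 1 + 1·x (mod 7).
For each evaluation point α_i, compute m(α_i) mod 7:
  α_1 = 1: Horner steps 1 → 2, so m(1) = 2.
  α_2 = 2: Horner steps 1 → 3, so m(2) = 3.
  α_3 = 4: Horner steps 1 → 5, so m(4) = 5.
  α_4 = 5: Horner steps 1 → 6, so m(5) = 6.
Codeword c = [2, 3, 5, 6] ∈ F_7^4.


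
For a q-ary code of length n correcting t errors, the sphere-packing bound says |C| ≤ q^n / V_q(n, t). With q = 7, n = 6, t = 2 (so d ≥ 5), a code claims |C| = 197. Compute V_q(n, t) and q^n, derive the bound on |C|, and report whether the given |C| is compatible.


V_q(n, t) = 577, q^n = 117649, Hamming bound = 203, |C| = 197 ≤ bound (satisfied).

Step 1: Compute V_q(n, t) = Σ_{j=0}^2 C(n, j) (q−1)^j.
  j = 0: C(6,0)·(6)^0 = 1·1 = 1.
  j = 1: C(6,1)·(6)^1 = 6·6 = 36.
  j = 2: C(6,2)·(6)^2 = 15·36 = 540.
  V_q(n, t) = 1 + 36 + 540 = 577.
Step 2: q^n = 7^6 = 117649.
Step 3: Hamming bound ⌊q^n / V_q(n,t)⌋ = ⌊117649/577⌋ = 203.
Step 4: Compare |C| = 197 to 203: satisfied.
The claimed |C| lies below the Hamming bound.


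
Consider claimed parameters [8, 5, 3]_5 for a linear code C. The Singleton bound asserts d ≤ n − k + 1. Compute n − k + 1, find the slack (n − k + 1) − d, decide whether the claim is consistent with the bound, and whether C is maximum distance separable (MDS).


Singleton RHS = n − k + 1 = 4, slack = 1, bound satisfied, not MDS.

Singleton bound: d ≤ n − k + 1.
Here n = 8, k = 5, so n − k + 1 = 4.
Given d = 3, check d ≤ 4: YES.
Slack = (n − k + 1) − d = 1.
The code is NOT MDS (slack = 1 > 0).
Description: the claimed parameters are [8, 5, 3]_5; such a code would be non-MDS.


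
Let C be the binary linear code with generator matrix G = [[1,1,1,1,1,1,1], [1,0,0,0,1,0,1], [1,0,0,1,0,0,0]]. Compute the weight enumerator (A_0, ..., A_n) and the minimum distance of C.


Weight distribution: A_0 = 1, A_2 = 1, A_3 = 2, A_4 = 2, A_5 = 1, A_7 = 1. Minimum distance d = 2.

Enumerate all 2^3 = 8 messages m ∈ F_2^3.
For each, compute codeword c = mG in F_2^7, then tally its weight.
  m = 000 → c = 0000000, weight = 0.
  m = 100 → c = 1111111, weight = 7.
  m = 010 → c = 1000101, weight = 3.
  m = 110 → c = 0111010, weight = 4.
  m = 001 → c = 1001000, weight = 2.
  m = 101 → c = 0110111, weight = 5.
  m = 011 → c = 0001101, weight = 3.
  m = 111 → c = 1110010, weight = 4.
Tally weights:
  weight 0: 1 codewords.
  weight 2: 1 codewords.
  weight 3: 2 codewords.
  weight 4: 2 codewords.
  weight 5: 1 codewords.
  weight 7: 1 codewords.
Minimum distance d = smallest w > 0 with A_w > 0 = 2.
Sanity: Σ A_w = 8 = 2^3 = 8 ✓.


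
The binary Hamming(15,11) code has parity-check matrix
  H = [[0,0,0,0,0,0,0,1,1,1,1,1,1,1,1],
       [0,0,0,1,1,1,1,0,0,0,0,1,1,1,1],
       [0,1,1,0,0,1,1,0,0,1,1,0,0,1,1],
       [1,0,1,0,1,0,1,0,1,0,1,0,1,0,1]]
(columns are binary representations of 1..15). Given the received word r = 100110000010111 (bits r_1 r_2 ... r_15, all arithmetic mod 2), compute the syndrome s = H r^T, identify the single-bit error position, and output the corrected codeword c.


s = (0, 1, 1, 1)^T, error position = 7, corrected codeword c = 100110100010111

Compute s = H r^T mod 2 one row at a time:
  s_1 = 0 + 0 + 0 + 1 + 0 + 1 + 1 + 1 = 4 ≡ 0 (mod 2).
  s_2 = 1 + 1 + 0 + 0 + 0 + 1 + 1 + 1 = 5 ≡ 1 (mod 2).
  s_3 = 0 + 0 + 0 + 0 + 0 + 1 + 1 + 1 = 3 ≡ 1 (mod 2).
  s_4 = 1 + 0 + 1 + 0 + 0 + 1 + 1 + 1 = 5 ≡ 1 (mod 2).
s = (0, 1, 1, 1)^T — this equals column 7 of H (binary 0111), so error is at position 7.
Correct: flip bit 7 of r = 100110000010111 to get c = 100110100010111.


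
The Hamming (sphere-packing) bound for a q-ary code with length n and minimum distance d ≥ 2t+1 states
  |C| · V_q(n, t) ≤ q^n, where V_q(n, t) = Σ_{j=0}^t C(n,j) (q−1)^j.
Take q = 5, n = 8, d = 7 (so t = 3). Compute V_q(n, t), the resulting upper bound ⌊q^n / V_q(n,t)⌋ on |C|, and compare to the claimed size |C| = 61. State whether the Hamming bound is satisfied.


V_q(n, t) = 4065, q^n = 390625, Hamming bound = 96, |C| = 61 ≤ bound (satisfied).

Step 1: Compute V_q(n, t) = Σ_{j=0}^3 C(n, j) (q−1)^j.
  j = 0: C(8,0)·(4)^0 = 1·1 = 1.
  j = 1: C(8,1)·(4)^1 = 8·4 = 32.
  j = 2: C(8,2)·(4)^2 = 28·16 = 448.
  j = 3: C(8,3)·(4)^3 = 56·64 = 3584.
  V_q(n, t) = 1 + 32 + 448 + 3584 = 4065.
Step 2: q^n = 5^8 = 390625.
Step 3: Hamming bound ⌊q^n / V_q(n,t)⌋ = ⌊390625/4065⌋ = 96.
Step 4: Compare |C| = 61 to 96: satisfied.
The claimed |C| lies below the Hamming bound.


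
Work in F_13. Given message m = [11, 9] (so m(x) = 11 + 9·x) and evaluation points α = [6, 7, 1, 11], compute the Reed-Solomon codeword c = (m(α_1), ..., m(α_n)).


c = [0, 9, 7, 6]

Message polynomial: m(x) = 11 + 9·x (mod 13).
For each evaluation point α_i, compute m(α_i) mod 13:
  α_1 = 6: Horner steps 9 → 0, so m(6) = 0.
  α_2 = 7: Horner steps 9 → 9, so m(7) = 9.
  α_3 = 1: Horner steps 9 → 7, so m(1) = 7.
  α_4 = 11: Horner steps 9 → 6, so m(11) = 6.
Codeword c = [0, 9, 7, 6] ∈ F_13^4.


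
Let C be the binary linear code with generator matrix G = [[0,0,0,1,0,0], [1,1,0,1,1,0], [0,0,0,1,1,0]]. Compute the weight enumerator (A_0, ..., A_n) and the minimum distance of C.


Weight distribution: A_0 = 1, A_1 = 2, A_2 = 2, A_3 = 2, A_4 = 1. Minimum distance d = 1.

Enumerate all 2^3 = 8 messages m ∈ F_2^3.
For each, compute codeword c = mG in F_2^6, then tally its weight.
  m = 000 → c = 000000, weight = 0.
  m = 100 → c = 000100, weight = 1.
  m = 010 → c = 110110, weight = 4.
  m = 110 → c = 110010, weight = 3.
  m = 001 → c = 000110, weight = 2.
  m = 101 → c = 000010, weight = 1.
  m = 011 → c = 110000, weight = 2.
  m = 111 → c = 110100, weight = 3.
Tally weights:
  weight 0: 1 codewords.
  weight 1: 2 codewords.
  weight 2: 2 codewords.
  weight 3: 2 codewords.
  weight 4: 1 codewords.
Minimum distance d = smallest w > 0 with A_w > 0 = 1.
Sanity: Σ A_w = 8 = 2^3 = 8 ✓.
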